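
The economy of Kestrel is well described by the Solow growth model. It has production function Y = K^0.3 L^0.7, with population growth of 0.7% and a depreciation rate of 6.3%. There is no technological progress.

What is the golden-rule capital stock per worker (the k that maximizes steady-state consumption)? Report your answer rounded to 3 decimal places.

k_gold ≈ 7.996

The golden rule sets f'(k) = n + δ, i.e. α·k^(α−1) = n + δ.
So k^(1−α) = α / (n + δ) = 0.3 / 0.070 = 4.2857.
k_gold = 4.2857^(1/0.7) ≈ 7.9963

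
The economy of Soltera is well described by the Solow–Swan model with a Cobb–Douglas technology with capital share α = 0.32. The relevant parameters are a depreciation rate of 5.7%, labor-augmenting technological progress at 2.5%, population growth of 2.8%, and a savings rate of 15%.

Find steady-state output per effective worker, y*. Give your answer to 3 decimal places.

Steady state requires s·f(k) = (n + g + δ)·k, i.e. s·k^α = (n + g + δ)·k.
Rearranging, k^(1−α) = s / (n + g + δ).
k^0.68 = 0.15 / (0.028 + 0.025 + 0.057) = 0.15 / 0.110 = 1.3636
k* = 1.3636^(1/0.68) ≈ 1.5779
y* = (k*)^α = 1.5779^0.32 ≈ 1.1571

y* = 1.157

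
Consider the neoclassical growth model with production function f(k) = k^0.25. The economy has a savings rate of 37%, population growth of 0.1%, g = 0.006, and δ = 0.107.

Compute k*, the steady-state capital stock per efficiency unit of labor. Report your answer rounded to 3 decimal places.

k* = 4.805

Steady state requires s·f(k) = (n + g + δ)·k, i.e. s·k^α = (n + g + δ)·k.
Dividing both sides by k: k^(1−α) = s / (n + g + δ).
k^0.75 = 0.37 / (0.001 + 0.006 + 0.107) = 0.37 / 0.114 = 3.2456
k* = 3.2456^(1/0.75) ≈ 4.8054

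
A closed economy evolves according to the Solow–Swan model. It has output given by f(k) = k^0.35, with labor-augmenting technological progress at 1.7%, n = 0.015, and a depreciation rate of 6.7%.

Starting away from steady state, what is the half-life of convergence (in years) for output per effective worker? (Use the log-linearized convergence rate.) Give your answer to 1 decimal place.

Near the steady state the convergence rate is λ = (1 − α)(n + g + δ).
λ = (1 − 0.35) × 0.099 = 0.65 × 0.099 = 0.06435
Half-life = ln 2 / λ = 0.6931 / 0.06435 ≈ 10.77 years

about 10.8 years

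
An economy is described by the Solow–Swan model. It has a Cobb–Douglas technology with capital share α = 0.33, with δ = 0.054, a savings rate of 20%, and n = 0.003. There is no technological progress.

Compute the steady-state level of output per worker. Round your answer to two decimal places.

Steady state requires s·f(k) = (n + δ)·k, i.e. s·k^α = (n + δ)·k.
Dividing both sides by k: k^(1−α) = s / (n + δ).
k^0.67 = 0.20 / (0.003 + 0.054) = 0.20 / 0.057 = 3.5088
k* = 3.5088^(1/0.67) ≈ 6.5113
y* = (k*)^α = 6.5113^0.33 ≈ 1.8557

y* = 1.86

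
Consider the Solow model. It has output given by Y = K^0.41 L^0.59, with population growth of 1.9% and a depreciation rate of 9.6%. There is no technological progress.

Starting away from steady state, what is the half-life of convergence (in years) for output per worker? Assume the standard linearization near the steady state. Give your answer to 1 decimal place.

about 10.2 years

Near the steady state the convergence rate is λ = (1 − α)(n + δ).
λ = (1 − 0.41) × 0.115 = 0.59 × 0.115 = 0.06785
Half-life = ln 2 / λ = 0.6931 / 0.06785 ≈ 10.22 years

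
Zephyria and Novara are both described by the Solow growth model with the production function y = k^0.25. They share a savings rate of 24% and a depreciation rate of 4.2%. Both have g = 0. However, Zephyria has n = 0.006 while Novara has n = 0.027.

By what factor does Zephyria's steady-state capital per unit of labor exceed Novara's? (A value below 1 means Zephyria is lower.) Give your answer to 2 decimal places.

Steady-state k* = [s/(n + δ)]^(1/(1−α)), so the ratio is [ (s_Z/(n + δ)_Z) / (s_N/(n + δ)_N) ]^1.3333.
s_Z/(n + δ)_Z = 0.24/0.048 = 5.0000; s_N/(n + δ)_N = 0.24/0.069 = 3.4783.
Ratio = (5.0000/3.4783)^1.3333 = 1.4375^1.3333 ≈ 1.6223

ratio ≈ 1.62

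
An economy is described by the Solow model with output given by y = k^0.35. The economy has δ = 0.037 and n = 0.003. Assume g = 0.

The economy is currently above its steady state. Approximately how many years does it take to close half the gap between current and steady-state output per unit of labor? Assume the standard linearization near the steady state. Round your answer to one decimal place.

Near the steady state the convergence rate is λ = (1 − α)(n + δ).
λ = (1 − 0.35) × 0.040 = 0.65 × 0.040 = 0.0260
Half-life = ln 2 / λ = 0.6931 / 0.0260 ≈ 26.66 years

half-life ≈ 26.7 years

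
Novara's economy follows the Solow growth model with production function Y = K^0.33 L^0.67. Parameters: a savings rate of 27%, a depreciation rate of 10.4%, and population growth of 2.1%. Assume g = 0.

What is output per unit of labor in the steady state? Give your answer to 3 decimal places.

y* = 1.461

In steady state, investment equals break-even investment: s·k^α = (n + δ)·k.
Rearranging, k^(1−α) = s / (n + δ).
k^0.67 = 0.27 / (0.021 + 0.104) = 0.27 / 0.125 = 2.1600
k* = 2.1600^(1/0.67) ≈ 3.1563
y* = (k*)^α = 3.1563^0.33 ≈ 1.4613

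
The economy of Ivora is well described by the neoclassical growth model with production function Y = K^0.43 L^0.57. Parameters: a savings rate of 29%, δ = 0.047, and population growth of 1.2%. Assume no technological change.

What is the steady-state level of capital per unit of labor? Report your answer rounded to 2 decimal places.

Steady state requires s·f(k) = (n + δ)·k, i.e. s·k^α = (n + δ)·k.
Rearranging, k^(1−α) = s / (n + δ).
k^0.57 = 0.29 / (0.012 + 0.047) = 0.29 / 0.059 = 4.9153
k* = 4.9153^(1/0.57) ≈ 16.3398

k* = 16.34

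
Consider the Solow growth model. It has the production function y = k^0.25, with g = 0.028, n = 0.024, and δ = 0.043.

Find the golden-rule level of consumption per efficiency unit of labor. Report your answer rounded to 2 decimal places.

At the golden rule, f'(k) = n + g + δ, so α·k^(α−1) = n + g + δ and k_gold = (α/(n + g + δ))^(1/(1−α)).
k_gold = (0.25/0.095)^(1/0.75) = 2.6316^1.3333 ≈ 3.6331
c_gold = f(k_gold) − (n + g + δ)·k_gold = 1.3806 − 0.095×3.6331 ≈ 1.0355

c_gold ≈ 1.04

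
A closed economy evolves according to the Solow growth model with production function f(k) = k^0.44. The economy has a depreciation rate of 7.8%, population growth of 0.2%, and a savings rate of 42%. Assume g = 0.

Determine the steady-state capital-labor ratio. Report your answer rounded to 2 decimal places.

At the steady state, Δk = 0, so s·k^α = (n + δ)·k.
Dividing both sides by k: k^(1−α) = s / (n + δ).
k^0.56 = 0.42 / (0.002 + 0.078) = 0.42 / 0.080 = 5.2500
k* = 5.2500^(1/0.56) ≈ 19.3196

k* = 19.32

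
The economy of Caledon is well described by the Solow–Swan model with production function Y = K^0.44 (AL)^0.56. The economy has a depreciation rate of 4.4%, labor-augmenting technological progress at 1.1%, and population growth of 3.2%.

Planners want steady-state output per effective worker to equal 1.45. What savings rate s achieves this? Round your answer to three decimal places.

Steady state requires s·f(k) = (n + g + δ)·k, i.e. s·k^α = (n + g + δ)·k.
Since y* = [s/(n + g + δ)]^(α/(1−α)), we have s/(n + g + δ) = (y*)^((1−α)/α) = 1.45^1.2727 = 1.6046.
Therefore s = 1.6046 × (n + g + δ) = 1.6046 × 0.087 = 0.1396.

s ≈ 0.140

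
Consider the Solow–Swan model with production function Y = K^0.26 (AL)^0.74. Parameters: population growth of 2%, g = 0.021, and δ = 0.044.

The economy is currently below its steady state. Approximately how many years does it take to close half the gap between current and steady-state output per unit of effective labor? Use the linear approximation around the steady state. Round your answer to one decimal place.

about 11.0 years

Near the steady state the convergence rate is λ = (1 − α)(n + g + δ).
λ = (1 − 0.26) × 0.085 = 0.74 × 0.085 = 0.0629
Half-life = ln 2 / λ = 0.6931 / 0.0629 ≈ 11.02 years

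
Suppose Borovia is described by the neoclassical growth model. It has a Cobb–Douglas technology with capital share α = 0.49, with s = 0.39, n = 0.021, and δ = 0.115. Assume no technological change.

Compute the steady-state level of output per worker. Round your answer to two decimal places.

At the steady state, Δk = 0, so s·k^α = (n + δ)·k.
Rearranging, k^(1−α) = s / (n + δ).
k^0.51 = 0.39 / (0.021 + 0.115) = 0.39 / 0.136 = 2.8676
k* = 2.8676^(1/0.51) ≈ 7.8903
y* = (k*)^α = 7.8903^0.49 ≈ 2.7515

y* = 2.75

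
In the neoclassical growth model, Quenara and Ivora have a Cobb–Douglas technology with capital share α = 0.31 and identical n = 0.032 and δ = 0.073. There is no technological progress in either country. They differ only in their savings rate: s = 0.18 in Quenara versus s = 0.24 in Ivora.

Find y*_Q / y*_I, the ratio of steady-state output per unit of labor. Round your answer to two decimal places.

Steady-state y* = [s/(n + δ)]^(α/(1−α)), so the ratio is [ (s_Q/(n + δ)_Q) / (s_I/(n + δ)_I) ]^0.4493.
s_Q/(n + δ)_Q = 0.18/0.105 = 1.7143; s_I/(n + δ)_I = 0.24/0.105 = 2.2857.
Ratio = (1.7143/2.2857)^0.4493 = 0.7500^0.4493 ≈ 0.8787

ratio ≈ 0.88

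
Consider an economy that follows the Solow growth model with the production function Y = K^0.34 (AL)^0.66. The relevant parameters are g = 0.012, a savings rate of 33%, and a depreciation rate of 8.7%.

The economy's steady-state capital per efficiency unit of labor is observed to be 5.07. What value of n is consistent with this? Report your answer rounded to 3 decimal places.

At the steady state, Δk = 0, so s·k^α = (n + g + δ)·k.
So s / (n + g + δ) = (k*)^(1−α) = 5.07^0.66 = 2.9195.
Therefore n + g + δ = s / 2.9195 = 0.33 / 2.9195 = 0.1130, so n = 0.1130 − 0.099 = 0.0140.

n ≈ 0.014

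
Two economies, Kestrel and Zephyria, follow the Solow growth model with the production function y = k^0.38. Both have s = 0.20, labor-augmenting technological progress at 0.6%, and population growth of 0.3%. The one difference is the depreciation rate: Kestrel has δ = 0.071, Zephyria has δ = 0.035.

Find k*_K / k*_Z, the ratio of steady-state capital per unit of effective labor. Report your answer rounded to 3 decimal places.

Steady-state k* = [s/(n + g + δ)]^(1/(1−α)), so the ratio is [ (s_K/(n + g + δ)_K) / (s_Z/(n + g + δ)_Z) ]^1.6129.
s_K/(n + g + δ)_K = 0.20/0.080 = 2.5000; s_Z/(n + g + δ)_Z = 0.20/0.044 = 4.5455.
Ratio = (2.5000/4.5455)^1.6129 = 0.5500^1.6129 ≈ 0.3813

ratio ≈ 0.381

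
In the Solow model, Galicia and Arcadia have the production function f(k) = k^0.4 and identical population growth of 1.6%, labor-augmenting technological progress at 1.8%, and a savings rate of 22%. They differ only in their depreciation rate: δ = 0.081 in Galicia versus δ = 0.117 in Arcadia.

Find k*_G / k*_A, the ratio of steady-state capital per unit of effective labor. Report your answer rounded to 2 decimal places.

ratio ≈ 1.57

Steady-state k* = [s/(n + g + δ)]^(1/(1−α)), so the ratio is [ (s_G/(n + g + δ)_G) / (s_A/(n + g + δ)_A) ]^1.6667.
s_G/(n + g + δ)_G = 0.22/0.115 = 1.9130; s_A/(n + g + δ)_A = 0.22/0.151 = 1.4570.
Ratio = (1.9130/1.4570)^1.6667 = 1.3130^1.6667 ≈ 1.5744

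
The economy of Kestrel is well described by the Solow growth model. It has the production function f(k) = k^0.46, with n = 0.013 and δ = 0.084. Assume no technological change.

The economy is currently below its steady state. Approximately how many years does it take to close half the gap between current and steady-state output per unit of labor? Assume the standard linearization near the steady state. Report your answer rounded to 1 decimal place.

Near the steady state the convergence rate is λ = (1 − α)(n + δ).
λ = (1 − 0.46) × 0.097 = 0.54 × 0.097 = 0.05238
Half-life = ln 2 / λ = 0.6931 / 0.05238 ≈ 13.23 years

t_½ ≈ 13.2 years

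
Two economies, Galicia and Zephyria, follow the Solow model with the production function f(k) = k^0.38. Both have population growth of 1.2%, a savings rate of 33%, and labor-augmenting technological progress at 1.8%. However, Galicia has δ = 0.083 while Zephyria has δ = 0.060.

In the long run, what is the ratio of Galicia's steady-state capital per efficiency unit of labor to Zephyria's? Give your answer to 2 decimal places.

k*_G / k*_Z ≈ 0.69

Steady-state k* = [s/(n + g + δ)]^(1/(1−α)), so the ratio is [ (s_G/(n + g + δ)_G) / (s_Z/(n + g + δ)_Z) ]^1.6129.
s_G/(n + g + δ)_G = 0.33/0.113 = 2.9204; s_Z/(n + g + δ)_Z = 0.33/0.090 = 3.6667.
Ratio = (2.9204/3.6667)^1.6129 = 0.7965^1.6129 ≈ 0.6928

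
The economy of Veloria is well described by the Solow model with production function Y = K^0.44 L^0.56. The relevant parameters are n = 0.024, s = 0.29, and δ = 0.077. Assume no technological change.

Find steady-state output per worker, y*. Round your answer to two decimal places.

At the steady state, Δk = 0, so s·k^α = (n + δ)·k.
Rearranging, k^(1−α) = s / (n + δ).
k^0.56 = 0.29 / (0.024 + 0.077) = 0.29 / 0.101 = 2.8713
k* = 2.8713^(1/0.56) ≈ 6.5765
y* = (k*)^α = 6.5765^0.44 ≈ 2.2904

y* = 2.29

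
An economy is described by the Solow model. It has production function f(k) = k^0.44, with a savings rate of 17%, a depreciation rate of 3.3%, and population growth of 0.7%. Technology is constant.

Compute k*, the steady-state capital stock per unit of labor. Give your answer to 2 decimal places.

k* = 13.25

At the steady state, Δk = 0, so s·k^α = (n + δ)·k.
Dividing both sides by k: k^(1−α) = s / (n + δ).
k^0.56 = 0.17 / (0.007 + 0.033) = 0.17 / 0.040 = 4.2500
k* = 4.2500^(1/0.56) ≈ 13.2472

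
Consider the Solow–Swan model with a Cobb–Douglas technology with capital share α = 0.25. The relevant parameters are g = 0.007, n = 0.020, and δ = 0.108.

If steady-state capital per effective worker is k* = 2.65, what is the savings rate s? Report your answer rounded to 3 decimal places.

s ≈ 0.280

Steady state requires s·f(k) = (n + g + δ)·k, i.e. s·k^α = (n + g + δ)·k.
So s / (n + g + δ) = (k*)^(1−α) = 2.65^0.75 = 2.0770.
Therefore s = 2.0770 × (n + g + δ) = 2.0770 × 0.135 = 0.2804.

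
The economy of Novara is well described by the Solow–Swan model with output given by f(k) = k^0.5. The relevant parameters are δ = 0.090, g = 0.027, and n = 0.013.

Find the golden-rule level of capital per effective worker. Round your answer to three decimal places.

The golden rule sets f'(k) = n + g + δ, i.e. α·k^(α−1) = n + g + δ.
So k^(1−α) = α / (n + g + δ) = 0.5 / 0.130 = 3.8462.
k_gold = 3.8462^(1/0.5) ≈ 14.7933

k_gold ≈ 14.793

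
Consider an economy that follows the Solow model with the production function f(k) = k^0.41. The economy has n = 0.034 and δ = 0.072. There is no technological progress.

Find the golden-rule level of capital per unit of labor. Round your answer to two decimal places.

The golden rule sets f'(k) = n + δ, i.e. α·k^(α−1) = n + δ.
So k^(1−α) = α / (n + δ) = 0.41 / 0.106 = 3.8679.
k_gold = 3.8679^(1/0.59) ≈ 9.9020

k_gold ≈ 9.90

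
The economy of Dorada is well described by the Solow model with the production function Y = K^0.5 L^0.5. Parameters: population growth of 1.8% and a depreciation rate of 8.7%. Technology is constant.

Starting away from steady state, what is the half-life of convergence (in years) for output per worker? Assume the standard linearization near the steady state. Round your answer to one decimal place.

half-life ≈ 13.2 years

Near the steady state the convergence rate is λ = (1 − α)(n + δ).
λ = (1 − 0.5) × 0.105 = 0.5 × 0.105 = 0.0525
Half-life = ln 2 / λ = 0.6931 / 0.0525 ≈ 13.20 years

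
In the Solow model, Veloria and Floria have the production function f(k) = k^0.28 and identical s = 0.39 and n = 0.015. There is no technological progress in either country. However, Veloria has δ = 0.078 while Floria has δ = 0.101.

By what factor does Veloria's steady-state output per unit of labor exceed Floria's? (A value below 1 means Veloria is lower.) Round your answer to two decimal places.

ratio ≈ 1.09

Steady-state y* = [s/(n + δ)]^(α/(1−α)), so the ratio is [ (s_V/(n + δ)_V) / (s_F/(n + δ)_F) ]^0.3889.
s_V/(n + δ)_V = 0.39/0.093 = 4.1935; s_F/(n + δ)_F = 0.39/0.116 = 3.3621.
Ratio = (4.1935/3.3621)^0.3889 = 1.2473^0.3889 ≈ 1.0897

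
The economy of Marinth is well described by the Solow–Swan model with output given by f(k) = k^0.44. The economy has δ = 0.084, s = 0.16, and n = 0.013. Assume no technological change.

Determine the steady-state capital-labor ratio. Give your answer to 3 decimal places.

In steady state, investment equals break-even investment: s·k^α = (n + δ)·k.
Dividing both sides by k: k^(1−α) = s / (n + δ).
k^0.56 = 0.16 / (0.013 + 0.084) = 0.16 / 0.097 = 1.6495
k* = 1.6495^(1/0.56) ≈ 2.4442

k* ≈ 2.444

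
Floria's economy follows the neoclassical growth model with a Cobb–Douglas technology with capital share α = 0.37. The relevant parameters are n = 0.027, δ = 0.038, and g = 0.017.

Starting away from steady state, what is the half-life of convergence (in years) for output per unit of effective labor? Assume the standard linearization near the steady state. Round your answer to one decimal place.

Near the steady state the convergence rate is λ = (1 − α)(n + g + δ).
λ = (1 − 0.37) × 0.082 = 0.63 × 0.082 = 0.05166
Half-life = ln 2 / λ = 0.6931 / 0.05166 ≈ 13.42 years

about 13.4 years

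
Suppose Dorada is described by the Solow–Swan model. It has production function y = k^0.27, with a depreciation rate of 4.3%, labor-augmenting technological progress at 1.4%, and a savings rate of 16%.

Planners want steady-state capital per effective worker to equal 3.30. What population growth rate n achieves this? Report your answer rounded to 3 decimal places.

n ≈ 0.010

Steady state requires s·f(k) = (n + g + δ)·k, i.e. s·k^α = (n + g + δ)·k.
So s / (n + g + δ) = (k*)^(1−α) = 3.30^0.73 = 2.3906.
Therefore n + g + δ = s / 2.3906 = 0.16 / 2.3906 = 0.0669, so n = 0.0669 − 0.057 = 0.0099.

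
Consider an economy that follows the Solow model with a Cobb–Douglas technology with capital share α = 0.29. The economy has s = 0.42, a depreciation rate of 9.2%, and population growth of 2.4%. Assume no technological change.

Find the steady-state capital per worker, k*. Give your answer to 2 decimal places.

Steady state requires s·f(k) = (n + δ)·k, i.e. s·k^α = (n + δ)·k.
Dividing both sides by k: k^(1−α) = s / (n + δ).
k^0.71 = 0.42 / (0.024 + 0.092) = 0.42 / 0.116 = 3.6207
k* = 3.6207^(1/0.71) ≈ 6.1240

k* ≈ 6.12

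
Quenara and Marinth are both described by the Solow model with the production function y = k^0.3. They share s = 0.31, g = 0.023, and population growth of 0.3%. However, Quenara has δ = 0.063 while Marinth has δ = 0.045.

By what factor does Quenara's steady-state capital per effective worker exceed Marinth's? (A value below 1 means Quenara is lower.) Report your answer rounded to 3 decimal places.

ratio ≈ 0.724

Steady-state k* = [s/(n + g + δ)]^(1/(1−α)), so the ratio is [ (s_Q/(n + g + δ)_Q) / (s_M/(n + g + δ)_M) ]^1.4286.
s_Q/(n + g + δ)_Q = 0.31/0.089 = 3.4831; s_M/(n + g + δ)_M = 0.31/0.071 = 4.3662.
Ratio = (3.4831/4.3662)^1.4286 = 0.7977^1.4286 ≈ 0.7240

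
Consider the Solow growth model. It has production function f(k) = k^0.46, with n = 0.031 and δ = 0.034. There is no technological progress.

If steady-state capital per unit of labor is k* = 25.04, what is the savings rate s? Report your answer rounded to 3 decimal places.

s ≈ 0.370

Steady state requires s·f(k) = (n + δ)·k, i.e. s·k^α = (n + δ)·k.
So s / (n + δ) = (k*)^(1−α) = 25.04^0.54 = 5.6920.
Therefore s = 5.6920 × (n + δ) = 5.6920 × 0.065 = 0.3700.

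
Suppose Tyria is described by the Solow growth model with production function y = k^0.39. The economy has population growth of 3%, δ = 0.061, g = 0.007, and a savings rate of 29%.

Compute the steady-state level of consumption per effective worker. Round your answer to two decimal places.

c* ≈ 1.42

Steady state requires s·f(k) = (n + g + δ)·k, i.e. s·k^α = (n + g + δ)·k.
Rearranging, k^(1−α) = s / (n + g + δ).
k^0.61 = 0.29 / (0.030 + 0.007 + 0.061) = 0.29 / 0.098 = 2.9592
k* = 2.9592^(1/0.61) ≈ 5.9213
y* = (k*)^α = 5.9213^0.39 ≈ 2.0010
c* = (1 − s)·y* = (1 − 0.29) × 2.0010 ≈ 1.4207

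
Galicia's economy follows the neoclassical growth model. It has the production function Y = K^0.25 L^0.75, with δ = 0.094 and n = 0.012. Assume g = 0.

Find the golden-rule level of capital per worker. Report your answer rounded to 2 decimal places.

The golden rule sets f'(k) = n + δ, i.e. α·k^(α−1) = n + δ.
So k^(1−α) = α / (n + δ) = 0.25 / 0.106 = 2.3585.
k_gold = 2.3585^(1/0.75) ≈ 3.1394

k_gold ≈ 3.14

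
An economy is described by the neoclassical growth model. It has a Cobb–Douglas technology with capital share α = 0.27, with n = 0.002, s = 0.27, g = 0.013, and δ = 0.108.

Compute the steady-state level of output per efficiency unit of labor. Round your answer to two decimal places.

y* ≈ 1.34

In steady state, investment equals break-even investment: s·k^α = (n + g + δ)·k.
Rearranging, k^(1−α) = s / (n + g + δ).
k^0.73 = 0.27 / (0.002 + 0.013 + 0.108) = 0.27 / 0.123 = 2.1951
k* = 2.1951^(1/0.73) ≈ 2.9359
y* = (k*)^α = 2.9359^0.27 ≈ 1.3375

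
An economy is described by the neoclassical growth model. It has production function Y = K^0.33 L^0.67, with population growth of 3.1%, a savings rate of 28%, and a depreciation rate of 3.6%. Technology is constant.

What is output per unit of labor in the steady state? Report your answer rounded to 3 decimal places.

Steady state requires s·f(k) = (n + δ)·k, i.e. s·k^α = (n + δ)·k.
Dividing both sides by k: k^(1−α) = s / (n + δ).
k^0.67 = 0.28 / (0.031 + 0.036) = 0.28 / 0.067 = 4.1791
k* = 4.1791^(1/0.67) ≈ 8.4526
y* = (k*)^α = 8.4526^0.33 ≈ 2.0226

y* = 2.023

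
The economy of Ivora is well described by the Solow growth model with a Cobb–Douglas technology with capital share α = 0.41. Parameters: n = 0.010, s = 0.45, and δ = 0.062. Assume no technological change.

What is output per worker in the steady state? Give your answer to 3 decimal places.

y* ≈ 3.573

Steady state requires s·f(k) = (n + δ)·k, i.e. s·k^α = (n + δ)·k.
Dividing both sides by k: k^(1−α) = s / (n + δ).
k^0.59 = 0.45 / (0.010 + 0.062) = 0.45 / 0.072 = 6.2500
k* = 6.2500^(1/0.59) ≈ 22.3331
y* = (k*)^α = 22.3331^0.41 ≈ 3.5733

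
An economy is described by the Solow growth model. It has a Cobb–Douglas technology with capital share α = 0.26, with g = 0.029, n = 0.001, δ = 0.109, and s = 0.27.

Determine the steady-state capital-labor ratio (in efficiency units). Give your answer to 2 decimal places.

In steady state, investment equals break-even investment: s·k^α = (n + g + δ)·k.
Rearranging, k^(1−α) = s / (n + g + δ).
k^0.74 = 0.27 / (0.001 + 0.029 + 0.109) = 0.27 / 0.139 = 1.9424
k* = 1.9424^(1/0.74) ≈ 2.4527

k* = 2.45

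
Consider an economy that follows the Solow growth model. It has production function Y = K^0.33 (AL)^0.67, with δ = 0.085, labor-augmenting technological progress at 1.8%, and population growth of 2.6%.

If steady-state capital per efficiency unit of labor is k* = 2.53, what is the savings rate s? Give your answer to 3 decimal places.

s ≈ 0.240

Steady state requires s·f(k) = (n + g + δ)·k, i.e. s·k^α = (n + g + δ)·k.
So s / (n + g + δ) = (k*)^(1−α) = 2.53^0.67 = 1.8625.
Therefore s = 1.8625 × (n + g + δ) = 1.8625 × 0.129 = 0.2403.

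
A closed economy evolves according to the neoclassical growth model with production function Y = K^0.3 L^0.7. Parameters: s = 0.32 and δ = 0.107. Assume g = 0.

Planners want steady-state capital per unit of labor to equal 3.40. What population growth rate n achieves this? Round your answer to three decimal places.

In steady state, investment equals break-even investment: s·k^α = (n + δ)·k.
So s / (n + δ) = (k*)^(1−α) = 3.40^0.7 = 2.3552.
Therefore n + δ = s / 2.3552 = 0.32 / 2.3552 = 0.1359, so n = 0.1359 − 0.107 = 0.0289.

n ≈ 0.029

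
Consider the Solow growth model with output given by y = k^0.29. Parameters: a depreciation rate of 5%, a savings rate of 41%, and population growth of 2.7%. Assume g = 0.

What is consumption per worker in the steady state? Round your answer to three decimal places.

c* ≈ 1.168

Steady state requires s·f(k) = (n + δ)·k, i.e. s·k^α = (n + δ)·k.
Dividing both sides by k: k^(1−α) = s / (n + δ).
k^0.71 = 0.41 / (0.027 + 0.050) = 0.41 / 0.077 = 5.3247
k* = 5.3247^(1/0.71) ≈ 10.5427
y* = (k*)^α = 10.5427^0.29 ≈ 1.9800
c* = (1 − s)·y* = (1 − 0.41) × 1.9800 ≈ 1.1682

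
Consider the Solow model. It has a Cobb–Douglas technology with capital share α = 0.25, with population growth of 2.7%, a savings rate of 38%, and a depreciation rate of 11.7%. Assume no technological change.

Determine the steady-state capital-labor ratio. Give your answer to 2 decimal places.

In steady state, investment equals break-even investment: s·k^α = (n + δ)·k.
Rearranging, k^(1−α) = s / (n + δ).
k^0.75 = 0.38 / (0.027 + 0.117) = 0.38 / 0.144 = 2.6389
k* = 2.6389^(1/0.75) ≈ 3.6467

k* = 3.65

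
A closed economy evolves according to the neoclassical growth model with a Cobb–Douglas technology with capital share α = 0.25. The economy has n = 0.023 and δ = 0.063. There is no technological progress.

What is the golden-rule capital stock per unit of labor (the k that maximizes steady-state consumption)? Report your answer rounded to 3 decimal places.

k_gold ≈ 4.149

The golden rule sets f'(k) = n + δ, i.e. α·k^(α−1) = n + δ.
So k^(1−α) = α / (n + δ) = 0.25 / 0.086 = 2.9070.
k_gold = 2.9070^(1/0.75) ≈ 4.1488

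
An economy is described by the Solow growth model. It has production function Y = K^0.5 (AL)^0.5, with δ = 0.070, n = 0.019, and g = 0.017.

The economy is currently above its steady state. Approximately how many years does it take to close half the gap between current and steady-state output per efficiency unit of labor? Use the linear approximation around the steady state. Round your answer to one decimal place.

half-life ≈ 13.1 years

Near the steady state the convergence rate is λ = (1 − α)(n + g + δ).
λ = (1 − 0.5) × 0.106 = 0.5 × 0.106 = 0.0530
Half-life = ln 2 / λ = 0.6931 / 0.0530 ≈ 13.08 years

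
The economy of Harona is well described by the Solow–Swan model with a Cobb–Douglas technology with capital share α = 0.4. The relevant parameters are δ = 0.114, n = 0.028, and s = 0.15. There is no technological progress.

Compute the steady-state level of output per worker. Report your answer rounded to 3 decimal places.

y* ≈ 1.037

At the steady state, Δk = 0, so s·k^α = (n + δ)·k.
Rearranging, k^(1−α) = s / (n + δ).
k^0.6 = 0.15 / (0.028 + 0.114) = 0.15 / 0.142 = 1.0563
k* = 1.0563^(1/0.6) ≈ 1.0956
y* = (k*)^α = 1.0956^0.4 ≈ 1.0372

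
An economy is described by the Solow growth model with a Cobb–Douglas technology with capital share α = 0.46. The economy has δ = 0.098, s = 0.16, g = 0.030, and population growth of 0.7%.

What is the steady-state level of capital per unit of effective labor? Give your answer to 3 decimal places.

Steady state requires s·f(k) = (n + g + δ)·k, i.e. s·k^α = (n + g + δ)·k.
Dividing both sides by k: k^(1−α) = s / (n + g + δ).
k^0.54 = 0.16 / (0.007 + 0.030 + 0.098) = 0.16 / 0.135 = 1.1852
k* = 1.1852^(1/0.54) ≈ 1.3698

k* = 1.370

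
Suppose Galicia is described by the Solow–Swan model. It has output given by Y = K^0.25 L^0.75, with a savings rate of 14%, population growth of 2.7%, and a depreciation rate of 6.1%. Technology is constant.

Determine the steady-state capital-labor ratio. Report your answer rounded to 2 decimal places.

k* ≈ 1.86

Steady state requires s·f(k) = (n + δ)·k, i.e. s·k^α = (n + δ)·k.
Dividing both sides by k: k^(1−α) = s / (n + δ).
k^0.75 = 0.14 / (0.027 + 0.061) = 0.14 / 0.088 = 1.5909
k* = 1.5909^(1/0.75) ≈ 1.8572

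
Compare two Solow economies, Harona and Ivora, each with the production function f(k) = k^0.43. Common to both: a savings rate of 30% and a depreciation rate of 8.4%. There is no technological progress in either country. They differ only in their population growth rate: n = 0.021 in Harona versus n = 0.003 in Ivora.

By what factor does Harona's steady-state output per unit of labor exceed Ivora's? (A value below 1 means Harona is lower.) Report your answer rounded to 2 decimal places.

Steady-state y* = [s/(n + δ)]^(α/(1−α)), so the ratio is [ (s_H/(n + δ)_H) / (s_I/(n + δ)_I) ]^0.7544.
s_H/(n + δ)_H = 0.30/0.105 = 2.8571; s_I/(n + δ)_I = 0.30/0.087 = 3.4483.
Ratio = (2.8571/3.4483)^0.7544 = 0.8286^0.7544 ≈ 0.8678

y*_H / y*_I ≈ 0.87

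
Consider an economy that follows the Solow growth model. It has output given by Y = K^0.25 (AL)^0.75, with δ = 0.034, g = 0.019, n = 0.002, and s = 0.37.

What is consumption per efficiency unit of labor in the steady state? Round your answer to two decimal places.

In steady state, investment equals break-even investment: s·k^α = (n + g + δ)·k.
Rearranging, k^(1−α) = s / (n + g + δ).
k^0.75 = 0.37 / (0.002 + 0.019 + 0.034) = 0.37 / 0.055 = 6.7273
k* = 6.7273^(1/0.75) ≈ 12.6995
y* = (k*)^α = 12.6995^0.25 ≈ 1.8878
c* = (1 − s)·y* = (1 − 0.37) × 1.8878 ≈ 1.1893

c* = 1.19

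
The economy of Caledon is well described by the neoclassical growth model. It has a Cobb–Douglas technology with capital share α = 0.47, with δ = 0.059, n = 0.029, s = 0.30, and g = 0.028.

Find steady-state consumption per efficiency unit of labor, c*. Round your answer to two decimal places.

Steady state requires s·f(k) = (n + g + δ)·k, i.e. s·k^α = (n + g + δ)·k.
Dividing both sides by k: k^(1−α) = s / (n + g + δ).
k^0.53 = 0.30 / (0.029 + 0.028 + 0.059) = 0.30 / 0.116 = 2.5862
k* = 2.5862^(1/0.53) ≈ 6.0063
y* = (k*)^α = 6.0063^0.47 ≈ 2.3224
c* = (1 − s)·y* = (1 − 0.30) × 2.3224 ≈ 1.6257

c* ≈ 1.63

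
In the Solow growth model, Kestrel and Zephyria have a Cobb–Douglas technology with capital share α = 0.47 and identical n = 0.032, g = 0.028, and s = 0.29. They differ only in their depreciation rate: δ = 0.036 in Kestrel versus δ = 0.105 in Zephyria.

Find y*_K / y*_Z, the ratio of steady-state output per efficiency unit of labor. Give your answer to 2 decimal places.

Steady-state y* = [s/(n + g + δ)]^(α/(1−α)), so the ratio is [ (s_K/(n + g + δ)_K) / (s_Z/(n + g + δ)_Z) ]^0.8868.
s_K/(n + g + δ)_K = 0.29/0.096 = 3.0208; s_Z/(n + g + δ)_Z = 0.29/0.165 = 1.7576.
Ratio = (3.0208/1.7576)^0.8868 = 1.7187^0.8868 ≈ 1.6165

ratio ≈ 1.62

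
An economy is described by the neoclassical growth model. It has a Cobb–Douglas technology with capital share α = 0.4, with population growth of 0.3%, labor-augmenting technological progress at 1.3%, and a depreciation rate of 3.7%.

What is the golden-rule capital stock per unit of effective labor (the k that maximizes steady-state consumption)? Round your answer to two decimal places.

The golden rule sets f'(k) = n + g + δ, i.e. α·k^(α−1) = n + g + δ.
So k^(1−α) = α / (n + g + δ) = 0.4 / 0.053 = 7.5472.
k_gold = 7.5472^(1/0.6) ≈ 29.0387

k_gold ≈ 29.04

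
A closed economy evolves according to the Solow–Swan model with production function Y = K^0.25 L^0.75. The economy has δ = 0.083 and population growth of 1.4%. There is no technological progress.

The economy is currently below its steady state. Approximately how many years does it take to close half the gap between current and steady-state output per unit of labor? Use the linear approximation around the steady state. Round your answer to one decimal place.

Near the steady state the convergence rate is λ = (1 − α)(n + δ).
λ = (1 − 0.25) × 0.097 = 0.75 × 0.097 = 0.07275
Half-life = ln 2 / λ = 0.6931 / 0.07275 ≈ 9.53 years

half-life ≈ 9.5 years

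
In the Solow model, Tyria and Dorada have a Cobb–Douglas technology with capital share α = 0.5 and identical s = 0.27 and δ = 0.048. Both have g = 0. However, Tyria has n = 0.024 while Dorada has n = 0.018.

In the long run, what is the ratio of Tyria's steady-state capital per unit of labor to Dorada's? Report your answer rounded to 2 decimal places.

k*_T / k*_D ≈ 0.84

Steady-state k* = [s/(n + δ)]^(1/(1−α)), so the ratio is [ (s_T/(n + δ)_T) / (s_D/(n + δ)_D) ]^2.
s_T/(n + δ)_T = 0.27/0.072 = 3.7500; s_D/(n + δ)_D = 0.27/0.066 = 4.0909.
Ratio = (3.7500/4.0909)^2 = 0.9167^2 ≈ 0.8403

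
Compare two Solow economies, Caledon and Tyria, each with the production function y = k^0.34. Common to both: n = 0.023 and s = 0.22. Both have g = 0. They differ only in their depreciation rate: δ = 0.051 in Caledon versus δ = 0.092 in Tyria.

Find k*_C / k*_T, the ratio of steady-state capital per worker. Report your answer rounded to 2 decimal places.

Steady-state k* = [s/(n + δ)]^(1/(1−α)), so the ratio is [ (s_C/(n + δ)_C) / (s_T/(n + δ)_T) ]^1.5152.
s_C/(n + δ)_C = 0.22/0.074 = 2.9730; s_T/(n + δ)_T = 0.22/0.115 = 1.9130.
Ratio = (2.9730/1.9130)^1.5152 = 1.5541^1.5152 ≈ 1.9504

k*_C / k*_T ≈ 1.95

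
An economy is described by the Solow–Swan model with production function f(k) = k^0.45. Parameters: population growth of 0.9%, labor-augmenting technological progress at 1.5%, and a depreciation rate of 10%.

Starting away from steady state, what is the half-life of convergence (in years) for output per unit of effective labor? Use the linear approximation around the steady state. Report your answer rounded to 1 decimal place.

Near the steady state the convergence rate is λ = (1 − α)(n + g + δ).
λ = (1 − 0.45) × 0.124 = 0.55 × 0.124 = 0.0682
Half-life = ln 2 / λ = 0.6931 / 0.0682 ≈ 10.16 years

half-life ≈ 10.2 years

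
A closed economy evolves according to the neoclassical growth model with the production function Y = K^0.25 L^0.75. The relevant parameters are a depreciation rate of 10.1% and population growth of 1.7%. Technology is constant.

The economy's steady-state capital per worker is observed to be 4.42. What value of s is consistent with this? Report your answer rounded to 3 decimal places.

s ≈ 0.360

Steady state requires s·f(k) = (n + δ)·k, i.e. s·k^α = (n + δ)·k.
So s / (n + δ) = (k*)^(1−α) = 4.42^0.75 = 3.0484.
Therefore s = 3.0484 × (n + δ) = 3.0484 × 0.118 = 0.3597.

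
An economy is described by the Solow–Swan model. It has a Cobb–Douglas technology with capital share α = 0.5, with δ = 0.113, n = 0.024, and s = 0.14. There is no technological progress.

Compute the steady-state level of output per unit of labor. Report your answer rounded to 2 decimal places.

y* = 1.02

In steady state, investment equals break-even investment: s·k^α = (n + δ)·k.
Dividing both sides by k: k^(1−α) = s / (n + δ).
k^0.5 = 0.14 / (0.024 + 0.113) = 0.14 / 0.137 = 1.0219
k* = 1.0219^(1/0.5) ≈ 1.0443
y* = (k*)^α = 1.0443^0.5 ≈ 1.0219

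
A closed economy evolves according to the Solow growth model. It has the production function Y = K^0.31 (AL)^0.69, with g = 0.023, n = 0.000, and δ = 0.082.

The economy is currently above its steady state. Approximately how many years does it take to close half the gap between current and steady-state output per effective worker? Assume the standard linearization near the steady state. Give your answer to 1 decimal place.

Near the steady state the convergence rate is λ = (1 − α)(n + g + δ).
λ = (1 − 0.31) × 0.105 = 0.69 × 0.105 = 0.07245
Half-life = ln 2 / λ = 0.6931 / 0.07245 ≈ 9.57 years

t_½ ≈ 9.6 years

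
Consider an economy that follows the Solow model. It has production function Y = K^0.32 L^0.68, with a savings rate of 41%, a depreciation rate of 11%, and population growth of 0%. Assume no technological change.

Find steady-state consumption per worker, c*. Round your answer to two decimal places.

c* = 1.10

Steady state requires s·f(k) = (n + δ)·k, i.e. s·k^α = (n + δ)·k.
Dividing both sides by k: k^(1−α) = s / (n + δ).
k^0.68 = 0.41 / (0.000 + 0.110) = 0.41 / 0.110 = 3.7273
k* = 3.7273^(1/0.68) ≈ 6.9229
y* = (k*)^α = 6.9229^0.32 ≈ 1.8573
c* = (1 − s)·y* = (1 − 0.41) × 1.8573 ≈ 1.0958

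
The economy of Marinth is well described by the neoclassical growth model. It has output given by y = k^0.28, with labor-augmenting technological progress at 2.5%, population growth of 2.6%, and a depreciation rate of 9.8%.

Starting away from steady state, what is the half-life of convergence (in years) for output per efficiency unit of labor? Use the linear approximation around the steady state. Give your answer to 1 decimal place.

Near the steady state the convergence rate is λ = (1 − α)(n + g + δ).
λ = (1 − 0.28) × 0.149 = 0.72 × 0.149 = 0.10728
Half-life = ln 2 / λ = 0.6931 / 0.10728 ≈ 6.46 years

half-life ≈ 6.5 years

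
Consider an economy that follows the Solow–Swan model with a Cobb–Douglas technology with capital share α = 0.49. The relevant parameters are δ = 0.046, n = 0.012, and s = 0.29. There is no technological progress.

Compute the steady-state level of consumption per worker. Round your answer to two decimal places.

At the steady state, Δk = 0, so s·k^α = (n + δ)·k.
Dividing both sides by k: k^(1−α) = s / (n + δ).
k^0.51 = 0.29 / (0.012 + 0.046) = 0.29 / 0.058 = 5.0000
k* = 5.0000^(1/0.51) ≈ 23.4709
y* = (k*)^α = 23.4709^0.49 ≈ 4.6942
c* = (1 − s)·y* = (1 − 0.29) × 4.6942 ≈ 3.3329

c* ≈ 3.33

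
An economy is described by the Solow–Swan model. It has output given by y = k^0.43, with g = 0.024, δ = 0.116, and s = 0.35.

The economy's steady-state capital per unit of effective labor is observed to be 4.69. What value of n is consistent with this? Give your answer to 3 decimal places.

n ≈ 0.005

In steady state, investment equals break-even investment: s·k^α = (n + g + δ)·k.
So s / (n + g + δ) = (k*)^(1−α) = 4.69^0.57 = 2.4131.
Therefore n + g + δ = s / 2.4131 = 0.35 / 2.4131 = 0.1450, so n = 0.1450 − 0.140 = 0.0050.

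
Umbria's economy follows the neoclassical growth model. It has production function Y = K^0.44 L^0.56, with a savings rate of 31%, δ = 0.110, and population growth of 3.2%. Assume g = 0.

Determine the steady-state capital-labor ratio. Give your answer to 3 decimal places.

In steady state, investment equals break-even investment: s·k^α = (n + δ)·k.
Dividing both sides by k: k^(1−α) = s / (n + δ).
k^0.56 = 0.31 / (0.032 + 0.110) = 0.31 / 0.142 = 2.1831
k* = 2.1831^(1/0.56) ≈ 4.0317

k* ≈ 4.032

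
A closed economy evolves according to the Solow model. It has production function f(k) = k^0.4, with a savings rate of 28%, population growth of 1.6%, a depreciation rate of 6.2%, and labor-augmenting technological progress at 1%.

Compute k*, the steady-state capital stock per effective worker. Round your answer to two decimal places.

k* = 6.88

Steady state requires s·f(k) = (n + g + δ)·k, i.e. s·k^α = (n + g + δ)·k.
Rearranging, k^(1−α) = s / (n + g + δ).
k^0.6 = 0.28 / (0.016 + 0.010 + 0.062) = 0.28 / 0.088 = 3.1818
k* = 3.1818^(1/0.6) ≈ 6.8832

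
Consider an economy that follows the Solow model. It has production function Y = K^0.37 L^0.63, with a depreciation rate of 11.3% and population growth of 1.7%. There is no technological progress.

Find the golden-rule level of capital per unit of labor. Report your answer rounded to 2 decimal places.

k_gold ≈ 5.26

The golden rule sets f'(k) = n + δ, i.e. α·k^(α−1) = n + δ.
So k^(1−α) = α / (n + δ) = 0.37 / 0.130 = 2.8462.
k_gold = 2.8462^(1/0.63) ≈ 5.2609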